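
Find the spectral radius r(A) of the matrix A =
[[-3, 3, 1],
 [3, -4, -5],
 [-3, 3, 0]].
r(A) ≈ 4.4689

The eigenvalues of A are the roots of its characteristic polynomial. With M = A (coefficients from the trace, the sum of principal 2x2 minors, and det A):
  p(λ) = det(λ I - M) = λ^3 + 7λ^2 + 21λ + 3.
No integer candidate from the rational root theorem (±divisors of 3) is a root, so the roots are irrational. The cubic discriminant is Δ = -11856 < 0, so there is one real root and a complex-conjugate pair. p(-1) = -12 and p(0) = 3 have opposite signs, so a root lies in (-1, 0); Newton's method refines it to λ ≈ -0.1502. Dividing out (λ - (-0.1502)) leaves approximately λ^2 + 6.8498λ + 19.971. For λ^2 + 6.8498λ + 19.971 the discriminant is -32.9647. It is negative, so the remaining roots are the complex-conjugate pair λ ≈ -3.4249 ± 2.8707i. Their product equals the constant term, so |λ|^2 ≈ 19.971 and |λ| ≈ 4.4689.
Thus the eigenvalues (to 4 decimals) are -0.1502 (modulus 0.1502); -3.4249 ± 2.8707i (modulus 4.4689). The spectral radius is the largest modulus: r(A) ≈ 4.4689. (Cross-check: r(A) ≤ ||A||_2 ≈ 8.7911; equality holds whenever A is normal, though it can also hold for some non-normal A.)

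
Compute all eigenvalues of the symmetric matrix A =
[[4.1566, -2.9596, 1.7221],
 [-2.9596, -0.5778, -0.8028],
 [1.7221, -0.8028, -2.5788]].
sigma(A) ≈ {-3, -2, 6}

A is real symmetric, so its spectrum consists of real eigenvalues. Expanding the characteristic polynomial of the displayed matrix gives
  det(λ I - A) = p(λ) = λ^3 + (-1)λ^2 + (-24)λ + (-36).
Solving p(λ) = 0 yields eigenvalues ≈ -3, -2, 6. (A is shown rounded to 4 decimals, so these recover the underlying integer eigenvalues to within that precision.)
Verification: the trace of A = 1 equals the sum of eigenvalues 1, and det(A) ≈ 35.9997 matches the eigenvalue product 36.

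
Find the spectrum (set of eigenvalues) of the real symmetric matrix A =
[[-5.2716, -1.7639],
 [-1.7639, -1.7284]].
sigma(A) ≈ {-6, -1}

A is real symmetric, so its spectrum consists of real eigenvalues. Expanding the characteristic polynomial of the displayed matrix gives
  det(λ I - A) = p(λ) = λ^2 + (7)λ + (6).
Solving p(λ) = 0 yields eigenvalues ≈ -6, -1. (A is shown rounded to 4 decimals, so these recover the underlying integer eigenvalues to within that precision.)
Verification: the trace of A = -7 equals the sum of eigenvalues -7, and det(A) ≈ 6.0001 matches the eigenvalue product 6.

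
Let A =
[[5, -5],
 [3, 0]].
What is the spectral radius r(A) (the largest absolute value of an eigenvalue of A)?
r(A) = sqrt(15) ≈ 3.873

The eigenvalues of A are the roots of its characteristic polynomial. With M = A (coefficients from the trace and determinant):
  p(λ) = det(λ I - M) = λ^2 - 5λ + 15.
For λ^2 - 5λ + 15 the discriminant is -35. It is negative, so the roots are the complex-conjugate pair λ = 5/2 ± (sqrt(35)/2) i ≈ 2.5 ± 2.958i. For a conjugate pair the product of the roots equals the constant term, so |λ|^2 = 15 and |λ| = sqrt(15) ≈ 3.873.
Thus the eigenvalues (to 4 decimals) are 2.5 ± 2.958i (modulus 3.873). The spectral radius is the largest modulus: r(A) = sqrt(15) ≈ 3.873. (Cross-check: r(A) ≤ ||A||_2 ≈ 7.4096; equality holds whenever A is normal, though it can also hold for some non-normal A.)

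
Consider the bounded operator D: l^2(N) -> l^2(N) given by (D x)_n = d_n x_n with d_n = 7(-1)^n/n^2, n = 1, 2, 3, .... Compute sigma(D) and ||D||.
sigma(D) = {7(-1)^n/n^2 : n ≥ 1} ∪ {0}; ||D|| = 7

A bounded diagonal operator on l^2 with diagonal entries d_n has spectrum equal to the closure of {d_n : n ≥ 1}: every d_n is an eigenvalue (with eigenvector e_n), so {d_n} ⊂ sigma(D); the spectrum is closed, so its closure is too; and for lambda not in the closure, (D - lambda I) has bounded inverse (the diagonal entries 1/(d_n - lambda) are bounded). For our sequence d_n = 7(-1)^n/n^2, n = 1, 2, 3, ...:
  - {d_n} = {7(-1)^n/n^2 : n ≥ 1}; the only limit point is 0
  - closure = {7(-1)^n/n^2 : n ≥ 1} ∪ {0}
For the norm: a diagonal operator has ||D|| = sup_n |d_n|. Here |d_n| = 7/n^2 is decreasing, so sup_n |d_n| = |d_1| = 7. So ||D|| = 7.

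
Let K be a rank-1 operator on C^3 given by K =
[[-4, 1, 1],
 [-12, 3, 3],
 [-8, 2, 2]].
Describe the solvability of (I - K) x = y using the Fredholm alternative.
(I - K) is singular (det(I - K) = 0, i.e. 1 ∈ sigma(K)). (I - K) x = y is solvable iff y ⊥ ker((I - K)^*) = span{(-4, 1, 1)}, i.e. iff -4y_1 + y_2 + y_3 = 0. When solvable, the solutions are x = y + c·(1, 3, 2), c arbitrary (ker(I - K) = span{(1, 3, 2)}, dimension 1).

K has rank 1, so it is an outer product K = u v^T: every row of K is a multiple of one row vector. Reading off the entries, u = (1, 3, 2) and v = (-4, 1, 1) (row i of K equals u_i·v^T). A rank-one matrix u v^T satisfies K u = u (v·u) and kills the (2)-dimensional subspace v^⊥, so its characteristic polynomial is lambda^2 (lambda - v·u) with v·u = tr K = 1. Hence the eigenvalues of I - K are 1 (multiplicity 2) and 1 - (1) = 0, so det(I - K) = 0. (Direct check: I - K =
[[5, -1, -1],
 [12, -2, -3],
 [8, -2, -1]]
has determinant 0.) So 1 is an eigenvalue of K and (I - K) is not invertible. The finite-dimensional Fredholm alternative says: either (I - K) is invertible, or ker(I - K) ≠ {0} and then range(I - K) = ker((I - K)^*)^⊥, with dim ker(I - K) = dim ker((I - K)^*). We are in the second case, so we need both kernels. Kernel of I - K: (I - K) u = u - u (v·u) = u - u = 0, so ker(I - K) = span{u} = span{(1, 3, 2)} (it is exactly 1-dimensional because rank(I - K) = 2). Kernel of the adjoint: K is real, so (I - K)^* = I - K^T = I - v u^T, and (I - v u^T) v = v - v (u·v) = 0; hence ker((I - K)^*) = span{v} = span{(-4, 1, 1)}. Therefore (I - K) x = y is solvable iff <y, v> = 0, i.e. iff -4y_1 + y_2 + y_3 = 0. When this holds, K y = u (v·y) = 0, so (I - K) y = y and x = y is a particular solution; the full solution set is the line x = y + c·u = y + c·(1, 3, 2), c ∈ C.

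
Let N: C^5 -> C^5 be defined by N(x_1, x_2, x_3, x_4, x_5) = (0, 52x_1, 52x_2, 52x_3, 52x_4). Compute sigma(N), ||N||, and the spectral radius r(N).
sigma(N) = {0}; ||N|| = 52; r(N) = 0. (N is nilpotent with N^5 = 0.)

On C^5, N is a strictly lower-triangular matrix with 52 on the subdiagonal and zeros elsewhere, so its characteristic polynomial is lambda^5 and every eigenvalue is 0: sigma(N) = {0}. For the operator norm, N e_i = 52e_{i+1} for i = 1, ..., 4 and N e_5 = 0, so the singular values of N are 52 (with multiplicity 4) and 0; hence ||N|| = 52. The spectral radius r(N) = max|lambda| = 0. Note ||N|| > r(N) — characteristic of non-normal nilpotent operators. Indeed N^5 = 0.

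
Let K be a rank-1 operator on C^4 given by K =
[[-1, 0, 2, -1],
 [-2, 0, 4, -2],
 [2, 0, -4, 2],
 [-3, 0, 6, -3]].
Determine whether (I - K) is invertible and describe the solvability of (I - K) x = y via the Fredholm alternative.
(I - K) is invertible (det(I - K) = 9 ≠ 0), so for every y in C^4 the equation (I - K) x = y has a unique solution.

K has rank 1, so it is an outer product K = u v^T: every row of K is a multiple of one row vector. Reading off the entries, u = (-1, -2, 2, -3) and v = (1, 0, -2, 1) (row i of K equals u_i·v^T). A rank-one matrix u v^T satisfies K u = u (v·u) and kills the (3)-dimensional subspace v^⊥, so its characteristic polynomial is lambda^3 (lambda - v·u) with v·u = tr K = -8. Hence the eigenvalues of I - K are 1 (multiplicity 3) and 1 - (-8) = 9, so det(I - K) = 9. (Direct check: I - K =
[[2, 0, -2, 1],
 [2, 1, -4, 2],
 [-2, 0, 5, -2],
 [3, 0, -6, 4]]
has determinant 9.) The finite-dimensional Fredholm alternative says: either (I - K) is invertible, or ker(I - K) ≠ {0} and then range(I - K) = ker((I - K)^*)^⊥, with dim ker(I - K) = dim ker((I - K)^*). Since det(I - K) ≠ 0, 1 is not an eigenvalue of K and ker(I - K) = {0}, so we are in the first case: for every y there is a unique x = (I - K)^(-1) y. Explicitly, by the Sherman–Morrison formula, (I - u v^T)^(-1) = I + u v^T/(1 - v·u), i.e. (I - K)^(-1) = I + K/(9).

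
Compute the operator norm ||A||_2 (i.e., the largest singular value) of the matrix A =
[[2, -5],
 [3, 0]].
||A||_2 = sqrt((38 + sqrt(544))/2) ≈ 5.5373 (= sqrt(largest eigenvalue of A^T A))

||A||_2 = sigma_max(A) = sqrt(lambda_max(A^T A)). Form the symmetric matrix M = A^T A =
[[13, -10],
 [-10, 25]].
Its characteristic polynomial (trace, determinant of M give the coefficients) is
  p(λ) = det(λ I - M) = λ^2 - 38λ + 225.
For λ^2 - 38λ + 225 the discriminant is 544. It is nonnegative but not a perfect square, so the roots are real and irrational: λ = (38 ± sqrt(544))/2 ≈ 30.6619, 7.3381.
So the eigenvalues of A^T A are ≈ 7.3381, 30.6619 (all ≥ 0, as they must be for A^T A). The largest is λ_max = (38 + sqrt(544))/2 ≈ 30.6619, hence ||A||_2 = sqrt(λ_max) = sqrt((38 + sqrt(544))/2) ≈ 5.5373.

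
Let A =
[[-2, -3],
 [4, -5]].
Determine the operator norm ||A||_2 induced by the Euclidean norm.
||A||_2 = sqrt((54 + sqrt(980))/2) ≈ 6.5309 (= sqrt(largest eigenvalue of A^T A))

||A||_2 = sigma_max(A) = sqrt(lambda_max(A^T A)). Form the symmetric matrix M = A^T A =
[[20, -14],
 [-14, 34]].
Its characteristic polynomial (trace, determinant of M give the coefficients) is
  p(λ) = det(λ I - M) = λ^2 - 54λ + 484.
For λ^2 - 54λ + 484 the discriminant is 980. It is nonnegative but not a perfect square, so the roots are real and irrational: λ = (54 ± sqrt(980))/2 ≈ 42.6525, 11.3475.
So the eigenvalues of A^T A are ≈ 11.3475, 42.6525 (all ≥ 0, as they must be for A^T A). The largest is λ_max = (54 + sqrt(980))/2 ≈ 42.6525, hence ||A||_2 = sqrt(λ_max) = sqrt((54 + sqrt(980))/2) ≈ 6.5309.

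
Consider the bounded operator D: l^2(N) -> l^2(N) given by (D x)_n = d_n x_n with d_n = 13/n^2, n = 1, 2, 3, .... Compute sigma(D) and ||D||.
sigma(D) = {13/n^2 : n ≥ 1} ∪ {0}; ||D|| = 13

A bounded diagonal operator on l^2 with diagonal entries d_n has spectrum equal to the closure of {d_n : n ≥ 1}: every d_n is an eigenvalue (with eigenvector e_n), so {d_n} ⊂ sigma(D); the spectrum is closed, so its closure is too; and for lambda not in the closure, (D - lambda I) has bounded inverse (the diagonal entries 1/(d_n - lambda) are bounded). For our sequence d_n = 13/n^2, n = 1, 2, 3, ...:
  - {d_n} = {13/n^2 : n ≥ 1}; the only limit point is 0
  - closure = {13/n^2 : n ≥ 1} ∪ {0}
For the norm: a diagonal operator has ||D|| = sup_n |d_n|. Here d_n = 13/n^2 is positive and decreasing, so sup_n |d_n| = d_1 = 13. So ||D|| = 13.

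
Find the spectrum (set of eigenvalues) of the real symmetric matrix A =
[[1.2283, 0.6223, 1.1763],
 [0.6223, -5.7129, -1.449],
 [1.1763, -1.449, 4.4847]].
sigma(A) ≈ {-6, 1, 5}

A is real symmetric, so its spectrum consists of real eigenvalues. Expanding the characteristic polynomial of the displayed matrix gives
  det(λ I - A) = p(λ) = λ^3 + (0)λ^2 + (-31)λ + (30.002).
Solving p(λ) = 0 yields eigenvalues ≈ -6, 1, 5. (A is shown rounded to 4 decimals, so these recover the underlying integer eigenvalues to within that precision.)
Verification: the trace of A = 0 equals the sum of eigenvalues 0, and det(A) ≈ -30.0020 matches the eigenvalue product -30.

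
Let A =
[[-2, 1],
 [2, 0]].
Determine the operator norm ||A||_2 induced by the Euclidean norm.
||A||_2 = sqrt((9 + sqrt(65))/2) ≈ 2.9208 (= sqrt(largest eigenvalue of A^T A))

||A||_2 = sigma_max(A) = sqrt(lambda_max(A^T A)). Form the symmetric matrix M = A^T A =
[[8, -2],
 [-2, 1]].
Its characteristic polynomial (trace, determinant of M give the coefficients) is
  p(λ) = det(λ I - M) = λ^2 - 9λ + 4.
For λ^2 - 9λ + 4 the discriminant is 65. It is nonnegative but not a perfect square, so the roots are real and irrational: λ = (9 ± sqrt(65))/2 ≈ 8.5311, 0.4689.
So the eigenvalues of A^T A are ≈ 0.4689, 8.5311 (all ≥ 0, as they must be for A^T A). The largest is λ_max = (9 + sqrt(65))/2 ≈ 8.5311, hence ||A||_2 = sqrt(λ_max) = sqrt((9 + sqrt(65))/2) ≈ 2.9208.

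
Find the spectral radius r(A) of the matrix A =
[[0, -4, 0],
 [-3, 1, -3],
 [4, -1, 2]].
r(A) ≈ 5.8956

The eigenvalues of A are the roots of its characteristic polynomial. With M = A (coefficients from the trace, the sum of principal 2x2 minors, and det A):
  p(λ) = det(λ I - M) = λ^3 - 3λ^2 - 13λ - 24.
No integer candidate from the rational root theorem (±divisors of 24) is a root, so the roots are irrational. The cubic discriminant is Δ = -24683 < 0, so there is one real root and a complex-conjugate pair. p(5) = -39 and p(6) = 6 have opposite signs, so a root lies in (5, 6); Newton's method refines it to λ ≈ 5.8956. Dividing out (λ - (5.8956)) leaves approximately λ^2 + 2.8956λ + 4.0709. For λ^2 + 2.8956λ + 4.0709 the discriminant is -7.8993. It is negative, so the remaining roots are the complex-conjugate pair λ ≈ -1.4478 ± 1.4053i. Their product equals the constant term, so |λ|^2 ≈ 4.0709 and |λ| ≈ 2.0176.
Thus the eigenvalues (to 4 decimals) are 5.8956 (modulus 5.8956); -1.4478 ± 1.4053i (modulus 2.0176). The spectral radius is the largest modulus: r(A) ≈ 5.8956. (Cross-check: r(A) ≤ ||A||_2 ≈ 6.3514; equality holds whenever A is normal, though it can also hold for some non-normal A.)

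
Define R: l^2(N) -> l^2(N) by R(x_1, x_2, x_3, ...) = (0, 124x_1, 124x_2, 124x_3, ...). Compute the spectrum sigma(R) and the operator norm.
sigma(R) = closed disk {z in C : |z| ≤ 124}; ||R|| = 124

Note R = 124·U where U is the unit right shift (U x)_k = x_{k-1} (with x_0 := 0); so ||R|| = 124||U|| and sigma(R) = 124·sigma(U). ||R x||^2 = sum_{k≥1} |124x_k|^2 = 15376||x||^2, so ||R|| = 124 and sigma(R) ⊂ {|z| ≤ 124}. For any |lambda| < 124, the equation (R - lambda I) x = 0 forces x_1 = 0, then 124x_k = lambda x_{k+1} ⇒ x = 0, so R has no eigenvalues. But (R - lambda I) is not surjective for |lambda| < 124: solving (R - lambda I) x = e_1 would require x_n proportional to (lambda/124)^(-n), which is not in l^2. So every |lambda| < 124 lies in the residual spectrum. The boundary |lambda| = 124 is in the approximate point spectrum (the spectrum is closed). Hence sigma(R) is the closed disk of radius 124.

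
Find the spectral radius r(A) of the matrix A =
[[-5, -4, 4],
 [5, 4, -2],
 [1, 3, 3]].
r(A) ≈ 3.7929

The eigenvalues of A are the roots of its characteristic polynomial. With M = A (coefficients from the trace, the sum of principal 2x2 minors, and det A):
  p(λ) = det(λ I - M) = λ^3 - 2λ^2 - λ - 22.
No integer candidate from the rational root theorem (±divisors of 22) is a root, so the roots are irrational. The cubic discriminant is Δ = -14556 < 0, so there is one real root and a complex-conjugate pair. p(3) = -16 and p(4) = 6 have opposite signs, so a root lies in (3, 4); Newton's method refines it to λ ≈ 3.7929. Dividing out (λ - (3.7929)) leaves approximately λ^2 + 1.7929λ + 5.8003. For λ^2 + 1.7929λ + 5.8003 the discriminant is -19.9867. It is negative, so the remaining roots are the complex-conjugate pair λ ≈ -0.8965 ± 2.2353i. Their product equals the constant term, so |λ|^2 ≈ 5.8003 and |λ| ≈ 2.4084.
Thus the eigenvalues (to 4 decimals) are 3.7929 (modulus 3.7929); -0.8965 ± 2.2353i (modulus 2.4084). The spectral radius is the largest modulus: r(A) ≈ 3.7929. (Cross-check: r(A) ≤ ||A||_2 ≈ 10.0916; equality holds whenever A is normal, though it can also hold for some non-normal A.)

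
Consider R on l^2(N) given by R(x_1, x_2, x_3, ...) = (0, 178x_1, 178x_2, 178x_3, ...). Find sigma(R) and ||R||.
sigma(R) = closed disk {z in C : |z| ≤ 178}; ||R|| = 178

Note R = 178·U where U is the unit right shift (U x)_k = x_{k-1} (with x_0 := 0); so ||R|| = 178||U|| and sigma(R) = 178·sigma(U). ||R x||^2 = sum_{k≥1} |178x_k|^2 = 31684||x||^2, so ||R|| = 178 and sigma(R) ⊂ {|z| ≤ 178}. For any |lambda| < 178, the equation (R - lambda I) x = 0 forces x_1 = 0, then 178x_k = lambda x_{k+1} ⇒ x = 0, so R has no eigenvalues. But (R - lambda I) is not surjective for |lambda| < 178: solving (R - lambda I) x = e_1 would require x_n proportional to (lambda/178)^(-n), which is not in l^2. So every |lambda| < 178 lies in the residual spectrum. The boundary |lambda| = 178 is in the approximate point spectrum (the spectrum is closed). Hence sigma(R) is the closed disk of radius 178.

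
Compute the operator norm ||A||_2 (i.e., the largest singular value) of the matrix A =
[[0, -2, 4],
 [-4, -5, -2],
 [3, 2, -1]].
||A||_2 ≈ 7.4575 (= sqrt(largest eigenvalue of A^T A))

||A||_2 = sigma_max(A) = sqrt(lambda_max(A^T A)). Form the symmetric matrix M = A^T A =
[[25, 26, 5],
 [26, 33, 0],
 [5, 0, 21]].
Its characteristic polynomial (trace, sum of principal 2x2 minors, determinant of M give the coefficients) is
  p(λ) = det(λ I - M) = λ^3 - 79λ^2 + 1342λ - 2304.
No integer candidate from the rational root theorem (±divisors of 2304) is a root, so the roots are irrational. The cubic discriminant is Δ = 1281845412 > 0, so there are three distinct real roots. p(1) = -1040 and p(2) = 72 have opposite signs, so a root lies in (1, 2); Newton's method refines it to λ ≈ 1.931. p(21) = 300 and p(22) = -368 have opposite signs, so a root lies in (21, 22); Newton's method refines it to λ ≈ 21.4545. p(55) = -1094 and p(56) = 720 have opposite signs, so a root lies in (55, 56); Newton's method refines it to λ ≈ 55.6145. Check (Vieta): the three roots sum to 79, matching tr M = 79.
So the eigenvalues of A^T A are ≈ 1.931, 21.4545, 55.6145 (all ≥ 0, as they must be for A^T A). The largest is λ_max ≈ 55.6145, hence ||A||_2 = sqrt(λ_max) ≈ 7.4575.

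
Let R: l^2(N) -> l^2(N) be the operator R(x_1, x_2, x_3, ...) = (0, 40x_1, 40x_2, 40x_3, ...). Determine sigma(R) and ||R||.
sigma(R) = closed disk {z in C : |z| ≤ 40}; ||R|| = 40

Note R = 40·U where U is the unit right shift (U x)_k = x_{k-1} (with x_0 := 0); so ||R|| = 40||U|| and sigma(R) = 40·sigma(U). ||R x||^2 = sum_{k≥1} |40x_k|^2 = 1600||x||^2, so ||R|| = 40 and sigma(R) ⊂ {|z| ≤ 40}. For any |lambda| < 40, the equation (R - lambda I) x = 0 forces x_1 = 0, then 40x_k = lambda x_{k+1} ⇒ x = 0, so R has no eigenvalues. But (R - lambda I) is not surjective for |lambda| < 40: solving (R - lambda I) x = e_1 would require x_n proportional to (lambda/40)^(-n), which is not in l^2. So every |lambda| < 40 lies in the residual spectrum. The boundary |lambda| = 40 is in the approximate point spectrum (the spectrum is closed). Hence sigma(R) is the closed disk of radius 40.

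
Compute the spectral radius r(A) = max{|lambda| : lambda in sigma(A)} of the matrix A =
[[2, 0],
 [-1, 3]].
r(A) = 3

The eigenvalues of A are the roots of its characteristic polynomial. With M = A (coefficients from the trace and determinant):
  p(λ) = det(λ I - M) = λ^2 - 5λ + 6.
For λ^2 - 5λ + 6 the discriminant is 1. It is a perfect square (1^2), so the roots are rational: λ = (5 ± 1)/2 = 3, 2.
Thus the eigenvalues (to 4 decimals) are 3 (modulus 3); 2 (modulus 2). The spectral radius is the largest modulus: r(A) = 3. (Cross-check: r(A) ≤ ||A||_2 ≈ 3.2566; equality holds whenever A is normal, though it can also hold for some non-normal A.)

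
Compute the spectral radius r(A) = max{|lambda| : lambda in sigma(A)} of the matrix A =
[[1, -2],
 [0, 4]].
r(A) = 4

The eigenvalues of A are the roots of its characteristic polynomial. With M = A (coefficients from the trace and determinant):
  p(λ) = det(λ I - M) = λ^2 - 5λ + 4.
For λ^2 - 5λ + 4 the discriminant is 9. It is a perfect square (3^2), so the roots are rational: λ = (5 ± 3)/2 = 4, 1.
Thus the eigenvalues (to 4 decimals) are 4 (modulus 4); 1 (modulus 1). The spectral radius is the largest modulus: r(A) = 4. (Cross-check: r(A) ≤ ||A||_2 ≈ 4.4954; equality holds whenever A is normal, though it can also hold for some non-normal A.)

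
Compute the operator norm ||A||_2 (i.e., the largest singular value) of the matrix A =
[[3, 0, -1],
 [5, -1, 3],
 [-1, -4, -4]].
||A||_2 ≈ 6.9907 (= sqrt(largest eigenvalue of A^T A))

||A||_2 = sigma_max(A) = sqrt(lambda_max(A^T A)). Form the symmetric matrix M = A^T A =
[[35, -1, 16],
 [-1, 17, 13],
 [16, 13, 26]].
Its characteristic polynomial (trace, sum of principal 2x2 minors, determinant of M give the coefficients) is
  p(λ) = det(λ I - M) = λ^3 - 78λ^2 + 1521λ - 4761.
No integer candidate from the rational root theorem (±divisors of 4761) is a root, so the roots are irrational. The cubic discriminant is Δ = 517658769 > 0, so there are three distinct real roots. p(3) = -873 and p(4) = 139 have opposite signs, so a root lies in (3, 4); Newton's method refines it to λ ≈ 3.8544. p(25) = 139 and p(26) = -367 have opposite signs, so a root lies in (25, 26); Newton's method refines it to λ ≈ 25.2754. p(48) = -873 and p(49) = 139 have opposite signs, so a root lies in (48, 49); Newton's method refines it to λ ≈ 48.8702. Check (Vieta): the three roots sum to 78, matching tr M = 78.
So the eigenvalues of A^T A are ≈ 3.8544, 25.2754, 48.8702 (all ≥ 0, as they must be for A^T A). The largest is λ_max ≈ 48.8702, hence ||A||_2 = sqrt(λ_max) ≈ 6.9907.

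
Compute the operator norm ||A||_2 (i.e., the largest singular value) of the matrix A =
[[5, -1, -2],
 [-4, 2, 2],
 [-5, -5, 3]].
||A||_2 ≈ 9.2987 (= sqrt(largest eigenvalue of A^T A))

||A||_2 = sigma_max(A) = sqrt(lambda_max(A^T A)). Form the symmetric matrix M = A^T A =
[[66, 12, -33],
 [12, 30, -9],
 [-33, -9, 17]].
Its characteristic polynomial (trace, sum of principal 2x2 minors, determinant of M give the coefficients) is
  p(λ) = det(λ I - M) = λ^3 - 113λ^2 + 2298λ - 324.
No integer candidate from the rational root theorem (±divisors of 324) is a root, so the roots are irrational. The cubic discriminant is Δ = 18531025812 > 0, so there are three distinct real roots. p(0) = -324 and p(1) = 1862 have opposite signs, so a root lies in (0, 1); Newton's method refines it to λ ≈ 0.142. p(26) = 612 and p(27) = -972 have opposite signs, so a root lies in (26, 27); Newton's method refines it to λ ≈ 26.3914. p(86) = -2388 and p(87) = 2808 have opposite signs, so a root lies in (86, 87); Newton's method refines it to λ ≈ 86.4666. Check (Vieta): the three roots sum to 113, matching tr M = 113.
So the eigenvalues of A^T A are ≈ 0.142, 26.3914, 86.4666 (all ≥ 0, as they must be for A^T A). The largest is λ_max ≈ 86.4666, hence ||A||_2 = sqrt(λ_max) ≈ 9.2987.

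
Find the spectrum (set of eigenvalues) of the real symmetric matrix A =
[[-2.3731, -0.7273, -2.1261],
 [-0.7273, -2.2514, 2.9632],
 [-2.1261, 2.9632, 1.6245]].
sigma(A) ≈ {-4, -3, 4}

A is real symmetric, so its spectrum consists of real eigenvalues. Expanding the characteristic polynomial of the displayed matrix gives
  det(λ I - A) = p(λ) = λ^3 + (3)λ^2 + (-16)λ + (-47.9983).
Solving p(λ) = 0 yields eigenvalues ≈ -4, -3, 4. (A is shown rounded to 4 decimals, so these recover the underlying integer eigenvalues to within that precision.)
Verification: the trace of A = -3 equals the sum of eigenvalues -3, and det(A) ≈ 47.9983 matches the eigenvalue product 48.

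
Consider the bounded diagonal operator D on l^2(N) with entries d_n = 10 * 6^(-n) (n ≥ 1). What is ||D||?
||D|| = 5/3 (attained at n = 1)

For D diagonal, ||D|| = sup_n |d_n|. The sequence d_n = 10 * 6^(-n) is positive and strictly decreasing (ratio 6^(-1) < 1), so the supremum is d_1 = 10/6 = 5/3. Hence ||D|| = 5/3.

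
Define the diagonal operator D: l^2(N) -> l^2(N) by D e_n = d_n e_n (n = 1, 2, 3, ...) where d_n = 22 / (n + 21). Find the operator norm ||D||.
||D|| = 1 (attained at n = 1)

For D diagonal, ||D|| = sup_n |d_n| = sup_n 22/(n + 21). This is positive and strictly decreasing in n, so the supremum is attained at n = 1: d_1 = 22/(1 + 21) = 1. Hence ||D|| = 1.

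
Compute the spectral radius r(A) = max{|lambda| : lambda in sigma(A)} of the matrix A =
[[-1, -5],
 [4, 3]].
r(A) = sqrt(17) ≈ 4.1231

The eigenvalues of A are the roots of its characteristic polynomial. With M = A (coefficients from the trace and determinant):
  p(λ) = det(λ I - M) = λ^2 - 2λ + 17.
For λ^2 - 2λ + 17 the discriminant is -64. It is negative, so the roots are the complex-conjugate pair λ = 1 ± (sqrt(64)/2) i ≈ 1 ± 4i. For a conjugate pair the product of the roots equals the constant term, so |λ|^2 = 17 and |λ| = sqrt(17) ≈ 4.1231.
Thus the eigenvalues (to 4 decimals) are 1 ± 4i (modulus 4.1231). The spectral radius is the largest modulus: r(A) = sqrt(17) ≈ 4.1231. (Cross-check: r(A) ≤ ||A||_2 ≈ 6.6713; equality holds whenever A is normal, though it can also hold for some non-normal A.)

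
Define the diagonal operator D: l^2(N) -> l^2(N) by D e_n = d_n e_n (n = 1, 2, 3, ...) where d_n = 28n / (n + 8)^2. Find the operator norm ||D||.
||D|| = 7/8 (attained at n = 8)

For D diagonal, ||D|| = sup_n |d_n|. Treat f(x) = 28x / (x + 8)^2 for real x > 0. By the quotient rule, f'(x) = 28(8 - x)/(x + 8)^3, which is positive for x < 8 and negative for x > 8. So f has a unique maximum at x = 8, and since 8 is a positive integer, the supremum over n ≥ 1 is attained at n = 8: d_8 = 28·8/(8 + 8)^2 = 28·8/256 = 7/8. Hence ||D|| = 7/8.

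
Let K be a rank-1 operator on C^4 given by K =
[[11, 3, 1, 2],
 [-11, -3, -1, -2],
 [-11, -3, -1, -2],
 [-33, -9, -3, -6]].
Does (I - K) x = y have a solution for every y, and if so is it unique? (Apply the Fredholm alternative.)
(I - K) is singular (det(I - K) = 0, i.e. 1 ∈ sigma(K)). (I - K) x = y is solvable iff y ⊥ ker((I - K)^*) = span{(11, 3, 1, 2)}, i.e. iff 11y_1 + 3y_2 + y_3 + 2y_4 = 0. When solvable, the solutions are x = y + c·(1, -1, -1, -3), c arbitrary (ker(I - K) = span{(1, -1, -1, -3)}, dimension 1).

K has rank 1, so it is an outer product K = u v^T: every row of K is a multiple of one row vector. Reading off the entries, u = (1, -1, -1, -3) and v = (11, 3, 1, 2) (row i of K equals u_i·v^T). A rank-one matrix u v^T satisfies K u = u (v·u) and kills the (3)-dimensional subspace v^⊥, so its characteristic polynomial is lambda^3 (lambda - v·u) with v·u = tr K = 1. Hence the eigenvalues of I - K are 1 (multiplicity 3) and 1 - (1) = 0, so det(I - K) = 0. (Direct check: I - K =
[[-10, -3, -1, -2],
 [11, 4, 1, 2],
 [11, 3, 2, 2],
 [33, 9, 3, 7]]
has determinant 0.) So 1 is an eigenvalue of K and (I - K) is not invertible. The finite-dimensional Fredholm alternative says: either (I - K) is invertible, or ker(I - K) ≠ {0} and then range(I - K) = ker((I - K)^*)^⊥, with dim ker(I - K) = dim ker((I - K)^*). We are in the second case, so we need both kernels. Kernel of I - K: (I - K) u = u - u (v·u) = u - u = 0, so ker(I - K) = span{u} = span{(1, -1, -1, -3)} (it is exactly 1-dimensional because rank(I - K) = 3). Kernel of the adjoint: K is real, so (I - K)^* = I - K^T = I - v u^T, and (I - v u^T) v = v - v (u·v) = 0; hence ker((I - K)^*) = span{v} = span{(11, 3, 1, 2)}. Therefore (I - K) x = y is solvable iff <y, v> = 0, i.e. iff 11y_1 + 3y_2 + y_3 + 2y_4 = 0. When this holds, K y = u (v·y) = 0, so (I - K) y = y and x = y is a particular solution; the full solution set is the line x = y + c·u = y + c·(1, -1, -1, -3), c ∈ C.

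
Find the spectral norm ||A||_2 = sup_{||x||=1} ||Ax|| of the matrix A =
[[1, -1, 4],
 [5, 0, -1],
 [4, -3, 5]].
||A||_2 ≈ 8.3451 (= sqrt(largest eigenvalue of A^T A))

||A||_2 = sigma_max(A) = sqrt(lambda_max(A^T A)). Form the symmetric matrix M = A^T A =
[[42, -13, 19],
 [-13, 10, -19],
 [19, -19, 42]].
Its characteristic polynomial (trace, sum of principal 2x2 minors, determinant of M give the coefficients) is
  p(λ) = det(λ I - M) = λ^3 - 94λ^2 + 1713λ - 1156.
No integer candidate from the rational root theorem (±divisors of 1156) is a root, so the roots are irrational. The cubic discriminant is Δ = 5295632384 > 0, so there are three distinct real roots. p(0) = -1156 and p(1) = 464 have opposite signs, so a root lies in (0, 1); Newton's method refines it to λ ≈ 0.7017. p(23) = 684 and p(24) = -364 have opposite signs, so a root lies in (23, 24); Newton's method refines it to λ ≈ 23.6577. p(69) = -1984 and p(70) = 1154 have opposite signs, so a root lies in (69, 70); Newton's method refines it to λ ≈ 69.6407. Check (Vieta): the three roots sum to 94, matching tr M = 94.
So the eigenvalues of A^T A are ≈ 0.7017, 23.6577, 69.6407 (all ≥ 0, as they must be for A^T A). The largest is λ_max ≈ 69.6407, hence ||A||_2 = sqrt(λ_max) ≈ 8.3451.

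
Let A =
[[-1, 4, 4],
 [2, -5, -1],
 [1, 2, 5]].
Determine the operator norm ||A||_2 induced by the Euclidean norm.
||A||_2 ≈ 8.707 (= sqrt(largest eigenvalue of A^T A))

||A||_2 = sigma_max(A) = sqrt(lambda_max(A^T A)). Form the symmetric matrix M = A^T A =
[[6, -12, -1],
 [-12, 45, 31],
 [-1, 31, 42]].
Its characteristic polynomial (trace, sum of principal 2x2 minors, determinant of M give the coefficients) is
  p(λ) = det(λ I - M) = λ^3 - 93λ^2 + 1306λ - 225.
No integer candidate from the rational root theorem (±divisors of 225) is a root, so the roots are irrational. The cubic discriminant is Δ = 5608420025 > 0, so there are three distinct real roots. p(0) = -225 and p(1) = 989 have opposite signs, so a root lies in (0, 1); Newton's method refines it to λ ≈ 0.1744. p(17) = 13 and p(18) = -1017 have opposite signs, so a root lies in (17, 18); Newton's method refines it to λ ≈ 17.0131. p(75) = -3525 and p(76) = 839 have opposite signs, so a root lies in (75, 76); Newton's method refines it to λ ≈ 75.8124. Check (Vieta): the three roots sum to 93, matching tr M = 93.
So the eigenvalues of A^T A are ≈ 0.1744, 17.0131, 75.8124 (all ≥ 0, as they must be for A^T A). The largest is λ_max ≈ 75.8124, hence ||A||_2 = sqrt(λ_max) ≈ 8.707.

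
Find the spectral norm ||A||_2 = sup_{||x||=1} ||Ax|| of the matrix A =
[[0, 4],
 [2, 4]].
||A||_2 = sqrt((36 + sqrt(1040))/2) ≈ 5.8416 (= sqrt(largest eigenvalue of A^T A))

||A||_2 = sigma_max(A) = sqrt(lambda_max(A^T A)). Form the symmetric matrix M = A^T A =
[[4, 8],
 [8, 32]].
Its characteristic polynomial (trace, determinant of M give the coefficients) is
  p(λ) = det(λ I - M) = λ^2 - 36λ + 64.
For λ^2 - 36λ + 64 the discriminant is 1040. It is nonnegative but not a perfect square, so the roots are real and irrational: λ = (36 ± sqrt(1040))/2 ≈ 34.1245, 1.8755.
So the eigenvalues of A^T A are ≈ 1.8755, 34.1245 (all ≥ 0, as they must be for A^T A). The largest is λ_max = (36 + sqrt(1040))/2 ≈ 34.1245, hence ||A||_2 = sqrt(λ_max) = sqrt((36 + sqrt(1040))/2) ≈ 5.8416.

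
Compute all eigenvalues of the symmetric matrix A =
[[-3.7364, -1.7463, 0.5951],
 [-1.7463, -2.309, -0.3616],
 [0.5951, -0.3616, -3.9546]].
sigma(A) ≈ {-5, -4, -1}

A is real symmetric, so its spectrum consists of real eigenvalues. Expanding the characteristic polynomial of the displayed matrix gives
  det(λ I - A) = p(λ) = λ^3 + (10)λ^2 + (29)λ + (20).
Solving p(λ) = 0 yields eigenvalues ≈ -5, -4, -1. (A is shown rounded to 4 decimals, so these recover the underlying integer eigenvalues to within that precision.)
Verification: the trace of A = -10 equals the sum of eigenvalues -10, and det(A) ≈ -20.0001 matches the eigenvalue product -20.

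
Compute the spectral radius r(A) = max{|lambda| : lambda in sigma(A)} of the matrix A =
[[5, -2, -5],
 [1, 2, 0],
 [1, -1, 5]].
r(A) = 5

The eigenvalues of A are the roots of its characteristic polynomial. With M = A (coefficients from the trace, the sum of principal 2x2 minors, and det A):
  p(λ) = det(λ I - M) = λ^3 - 12λ^2 + 52λ - 75.
By the rational root theorem any rational root is an integer divisor of 75. Testing λ = 3: p(3) = 27 - 108 + 156 - 75 = 0, so λ = 3 is a root. Dividing out (λ - 3) leaves p(λ) = (λ - 3)(λ^2 - 9λ + 25). For λ^2 - 9λ + 25 the discriminant is -19. It is negative, so the roots are the complex-conjugate pair λ = 9/2 ± (sqrt(19)/2) i ≈ 4.5 ± 2.1794i. For a conjugate pair the product of the roots equals the constant term, so |λ|^2 = 25 and |λ| = sqrt(25) = 5.
Thus the eigenvalues (to 4 decimals) are 4.5 ± 2.1794i (modulus 5); 3 (modulus 3). The spectral radius is the largest modulus: r(A) = 5. (Cross-check: r(A) ≤ ||A||_2 ≈ 7.9392; equality holds whenever A is normal, though it can also hold for some non-normal A.)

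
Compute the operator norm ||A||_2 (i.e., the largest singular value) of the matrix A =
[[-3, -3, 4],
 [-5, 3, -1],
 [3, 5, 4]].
||A||_2 = sqrt((85 + sqrt(561))/2) ≈ 7.3718 (= sqrt(largest eigenvalue of A^T A))

||A||_2 = sigma_max(A) = sqrt(lambda_max(A^T A)). Form the symmetric matrix M = A^T A =
[[43, 9, 5],
 [9, 43, 5],
 [5, 5, 33]].
Its characteristic polynomial (trace, sum of principal 2x2 minors, determinant of M give the coefficients) is
  p(λ) = det(λ I - M) = λ^3 - 119λ^2 + 4556λ - 56644.
By the rational root theorem any rational root is an integer divisor of 56644. Testing λ = 34: p(34) = 39304 - 137564 + 154904 - 56644 = 0, so λ = 34 is a root. Dividing out (λ - 34) leaves p(λ) = (λ - 34)(λ^2 - 85λ + 1666). For λ^2 - 85λ + 1666 the discriminant is 561. It is nonnegative but not a perfect square, so the roots are real and irrational: λ = (85 ± sqrt(561))/2 ≈ 54.3427, 30.6573.
So the eigenvalues of A^T A are ≈ 30.6573, 34, 54.3427 (all ≥ 0, as they must be for A^T A). The largest is λ_max = (85 + sqrt(561))/2 ≈ 54.3427, hence ||A||_2 = sqrt(λ_max) = sqrt((85 + sqrt(561))/2) ≈ 7.3718.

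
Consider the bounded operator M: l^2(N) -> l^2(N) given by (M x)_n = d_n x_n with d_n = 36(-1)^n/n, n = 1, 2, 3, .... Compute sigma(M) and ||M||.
sigma(M) = {36(-1)^n/n : n ≥ 1} ∪ {0}; ||M|| = 36

A bounded diagonal operator on l^2 with diagonal entries d_n has spectrum equal to the closure of {d_n : n ≥ 1}: every d_n is an eigenvalue (with eigenvector e_n), so {d_n} ⊂ sigma(M); the spectrum is closed, so its closure is too; and for lambda not in the closure, (M - lambda I) has bounded inverse (the diagonal entries 1/(d_n - lambda) are bounded). For our sequence d_n = 36(-1)^n/n, n = 1, 2, 3, ...:
  - {d_n} = {36(-1)^n/n : n ≥ 1}; the only limit point is 0
  - closure = {36(-1)^n/n : n ≥ 1} ∪ {0}
For the norm: a diagonal operator has ||M|| = sup_n |d_n|. Here |d_n| = 36/n is decreasing, so sup_n |d_n| = |d_1| = 36. So ||M|| = 36.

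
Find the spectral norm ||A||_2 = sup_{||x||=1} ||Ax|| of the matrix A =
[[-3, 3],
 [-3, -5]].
||A||_2 = 6 (= sqrt(largest eigenvalue of A^T A))

||A||_2 = sigma_max(A) = sqrt(lambda_max(A^T A)). Form the symmetric matrix M = A^T A =
[[18, 6],
 [6, 34]].
Its characteristic polynomial (trace, determinant of M give the coefficients) is
  p(λ) = det(λ I - M) = λ^2 - 52λ + 576.
For λ^2 - 52λ + 576 the discriminant is 400. It is a perfect square (20^2), so the roots are rational: λ = (52 ± 20)/2 = 36, 16.
So the eigenvalues of A^T A are ≈ 16, 36 (all ≥ 0, as they must be for A^T A). The largest is λ_max = 36, hence ||A||_2 = sqrt(λ_max) = 6.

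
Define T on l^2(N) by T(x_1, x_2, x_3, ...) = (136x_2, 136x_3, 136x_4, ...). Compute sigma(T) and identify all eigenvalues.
sigma(T) = closed disk {z in C : |z| ≤ 136}; sigma_p(T) = open disk {z in C : |z| < 136}

Note T = 136·V where V is the unit left shift (V x)_k = x_{k+1}; so sigma(T) = 136·sigma(V) and ||T|| = 136||V||. ||T x||^2 = 18496sum_{k≥2} |x_k|^2 ≤ 18496||x||^2, with equality on {x : x_1 = 0}, so ||T|| = 136. For any lambda with |lambda| < 136, set r = lambda/136 (|r| < 1); the vector x = (1, r, r^2, ...) is in l^2 and satisfies T x = 136(r, r^2, ...) = lambda x, so lambda is an eigenvalue. On the boundary |lambda| = 136 the geometric series diverges, so no l^2 eigenvector exists, but these lambda lie in the approximate point spectrum. Hence sigma(T) is the closed disk of radius 136 and sigma_p(T) is the open disk.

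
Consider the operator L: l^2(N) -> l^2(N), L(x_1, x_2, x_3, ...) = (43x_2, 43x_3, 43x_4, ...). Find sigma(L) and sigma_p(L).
sigma(L) = closed disk {z in C : |z| ≤ 43}; sigma_p(L) = open disk {z in C : |z| < 43}

Note L = 43·V where V is the unit left shift (V x)_k = x_{k+1}; so sigma(L) = 43·sigma(V) and ||L|| = 43||V||. ||L x||^2 = 1849sum_{k≥2} |x_k|^2 ≤ 1849||x||^2, with equality on {x : x_1 = 0}, so ||L|| = 43. For any lambda with |lambda| < 43, set r = lambda/43 (|r| < 1); the vector x = (1, r, r^2, ...) is in l^2 and satisfies L x = 43(r, r^2, ...) = lambda x, so lambda is an eigenvalue. On the boundary |lambda| = 43 the geometric series diverges, so no l^2 eigenvector exists, but these lambda lie in the approximate point spectrum. Hence sigma(L) is the closed disk of radius 43 and sigma_p(L) is the open disk.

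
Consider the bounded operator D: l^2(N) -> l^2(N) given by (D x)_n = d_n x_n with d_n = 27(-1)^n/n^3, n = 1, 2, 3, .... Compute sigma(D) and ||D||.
sigma(D) = {27(-1)^n/n^3 : n ≥ 1} ∪ {0}; ||D|| = 27

A bounded diagonal operator on l^2 with diagonal entries d_n has spectrum equal to the closure of {d_n : n ≥ 1}: every d_n is an eigenvalue (with eigenvector e_n), so {d_n} ⊂ sigma(D); the spectrum is closed, so its closure is too; and for lambda not in the closure, (D - lambda I) has bounded inverse (the diagonal entries 1/(d_n - lambda) are bounded). For our sequence d_n = 27(-1)^n/n^3, n = 1, 2, 3, ...:
  - {d_n} = {27(-1)^n/n^3 : n ≥ 1}; the only limit point is 0
  - closure = {27(-1)^n/n^3 : n ≥ 1} ∪ {0}
For the norm: a diagonal operator has ||D|| = sup_n |d_n|. Here |d_n| = 27/n^3 is decreasing, so sup_n |d_n| = |d_1| = 27. So ||D|| = 27.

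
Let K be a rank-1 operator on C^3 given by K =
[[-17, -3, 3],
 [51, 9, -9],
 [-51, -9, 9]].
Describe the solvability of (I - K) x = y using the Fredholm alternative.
(I - K) is singular (det(I - K) = 0, i.e. 1 ∈ sigma(K)). (I - K) x = y is solvable iff y ⊥ ker((I - K)^*) = span{(-17, -3, 3)}, i.e. iff -17y_1 - 3y_2 + 3y_3 = 0. When solvable, the solutions are x = y + c·(1, -3, 3), c arbitrary (ker(I - K) = span{(1, -3, 3)}, dimension 1).

K has rank 1, so it is an outer product K = u v^T: every row of K is a multiple of one row vector. Reading off the entries, u = (1, -3, 3) and v = (-17, -3, 3) (row i of K equals u_i·v^T). A rank-one matrix u v^T satisfies K u = u (v·u) and kills the (2)-dimensional subspace v^⊥, so its characteristic polynomial is lambda^2 (lambda - v·u) with v·u = tr K = 1. Hence the eigenvalues of I - K are 1 (multiplicity 2) and 1 - (1) = 0, so det(I - K) = 0. (Direct check: I - K =
[[18, 3, -3],
 [-51, -8, 9],
 [51, 9, -8]]
has determinant 0.) So 1 is an eigenvalue of K and (I - K) is not invertible. The finite-dimensional Fredholm alternative says: either (I - K) is invertible, or ker(I - K) ≠ {0} and then range(I - K) = ker((I - K)^*)^⊥, with dim ker(I - K) = dim ker((I - K)^*). We are in the second case, so we need both kernels. Kernel of I - K: (I - K) u = u - u (v·u) = u - u = 0, so ker(I - K) = span{u} = span{(1, -3, 3)} (it is exactly 1-dimensional because rank(I - K) = 2). Kernel of the adjoint: K is real, so (I - K)^* = I - K^T = I - v u^T, and (I - v u^T) v = v - v (u·v) = 0; hence ker((I - K)^*) = span{v} = span{(-17, -3, 3)}. Therefore (I - K) x = y is solvable iff <y, v> = 0, i.e. iff -17y_1 - 3y_2 + 3y_3 = 0. When this holds, K y = u (v·y) = 0, so (I - K) y = y and x = y is a particular solution; the full solution set is the line x = y + c·u = y + c·(1, -3, 3), c ∈ C.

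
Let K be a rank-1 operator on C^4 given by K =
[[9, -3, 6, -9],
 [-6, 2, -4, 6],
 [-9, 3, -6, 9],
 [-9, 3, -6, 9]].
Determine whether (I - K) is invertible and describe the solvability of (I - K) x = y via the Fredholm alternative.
(I - K) is invertible (det(I - K) = -13 ≠ 0), so for every y in C^4 the equation (I - K) x = y has a unique solution.

K has rank 1, so it is an outer product K = u v^T: every row of K is a multiple of one row vector. Reading off the entries, u = (-3, 2, 3, 3) and v = (-3, 1, -2, 3) (row i of K equals u_i·v^T). A rank-one matrix u v^T satisfies K u = u (v·u) and kills the (3)-dimensional subspace v^⊥, so its characteristic polynomial is lambda^3 (lambda - v·u) with v·u = tr K = 14. Hence the eigenvalues of I - K are 1 (multiplicity 3) and 1 - (14) = -13, so det(I - K) = -13. (Direct check: I - K =
[[-8, 3, -6, 9],
 [6, -1, 4, -6],
 [9, -3, 7, -9],
 [9, -3, 6, -8]]
has determinant -13.) The finite-dimensional Fredholm alternative says: either (I - K) is invertible, or ker(I - K) ≠ {0} and then range(I - K) = ker((I - K)^*)^⊥, with dim ker(I - K) = dim ker((I - K)^*). Since det(I - K) ≠ 0, 1 is not an eigenvalue of K and ker(I - K) = {0}, so we are in the first case: for every y there is a unique x = (I - K)^(-1) y. Explicitly, by the Sherman–Morrison formula, (I - u v^T)^(-1) = I + u v^T/(1 - v·u), i.e. (I - K)^(-1) = I + K/(-13).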